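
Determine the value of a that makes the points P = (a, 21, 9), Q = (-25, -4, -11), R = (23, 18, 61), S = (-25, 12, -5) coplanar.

-17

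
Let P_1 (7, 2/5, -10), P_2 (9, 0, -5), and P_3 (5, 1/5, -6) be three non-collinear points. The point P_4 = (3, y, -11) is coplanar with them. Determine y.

3/5

The plane through P_1, P_2, P_3 has equation −(3/5)x − 18y − (6/5)z = 3/5.
Substituting P_4: (-18)y + (57/5) = 3/5, so y = 3/5.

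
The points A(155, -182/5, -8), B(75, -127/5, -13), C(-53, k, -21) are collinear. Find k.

Direction AB = (-80, 11, -5). From the x-coordinate of C, the parameter along the line is τ = (-53 − 155)/(-80) = 13/5.
Then k = (-182/5) + 13/5·(11) = -39/5.

-39/5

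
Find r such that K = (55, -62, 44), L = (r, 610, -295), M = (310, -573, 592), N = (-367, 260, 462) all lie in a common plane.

The points are coplanar iff KL · (KM × KN) = 0.
Expanding, this is linear in r: (-390054)r + (-160312194) = 0.
So r = -411.

-411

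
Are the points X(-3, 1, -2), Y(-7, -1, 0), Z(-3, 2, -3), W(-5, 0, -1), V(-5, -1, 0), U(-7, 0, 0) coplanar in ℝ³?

The plane through X, Y, Z has normal n = XY × XZ = (0, -4, -4) and equation n·P = 4.
Checking the remaining points: n·W = 4, n·V = 4, n·U = 0.
Since n·U = 0 ≠ 4, U is off the plane and the points are not all coplanar.

No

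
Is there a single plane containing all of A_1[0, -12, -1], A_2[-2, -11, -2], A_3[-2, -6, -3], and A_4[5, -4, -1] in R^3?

With A_1 as base: A_1A_2 = (-2, 1, -1), A_1A_3 = (-2, 6, -2), A_1A_4 = (5, 8, 0).
A_1A_3 × A_1A_4 = (16, -10, -46).
A_1A_2 · (A_1A_3 × A_1A_4) = 4.
Since 4 ≠ 0, the four points are not coplanar.

No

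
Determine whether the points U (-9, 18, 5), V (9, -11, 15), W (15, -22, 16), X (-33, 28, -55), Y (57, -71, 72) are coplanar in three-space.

The plane through U, V, W has normal n = UV × UW = (81, 42, -24) and equation n·P = -93.
Checking the remaining points: n·X = -177, n·Y = -93.
Since n·X = -177 ≠ -93, X is off the plane and the points are not all coplanar.

No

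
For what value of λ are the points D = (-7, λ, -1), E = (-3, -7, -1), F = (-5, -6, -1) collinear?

Direction EF = (-2, 1, 0). From the x-coordinate of D, the parameter along the line is τ = (-7 − (-3))/(-2) = 2.
Then λ = (-7) + 2·(1) = -5.

-5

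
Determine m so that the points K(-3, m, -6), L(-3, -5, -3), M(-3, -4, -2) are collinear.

-8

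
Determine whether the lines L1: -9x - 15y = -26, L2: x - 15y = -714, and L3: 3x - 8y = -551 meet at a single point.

No

Lines aᵢx + bᵢy = cᵢ with pairwise distinct directions are concurrent exactly when det[aᵢ bᵢ cᵢ] = 0.
Here the determinant is -74.
Nonzero, so no common point exists.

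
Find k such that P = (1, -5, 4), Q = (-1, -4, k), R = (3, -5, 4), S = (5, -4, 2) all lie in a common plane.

Coplanarity ⇔ det[PQ; PR; PS] = 0.
Expanding, this is linear in k: (2)k + (-4) = 0.
So k = 2.

2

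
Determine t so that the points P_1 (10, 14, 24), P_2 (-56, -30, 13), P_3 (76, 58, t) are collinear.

35

Collinearity requires P_1P_2 × P_1P_3 = 0; each component is linear in t.
The x-component gives (-44)t + (1540) = 0, so t = 35.
The remaining components then also vanish.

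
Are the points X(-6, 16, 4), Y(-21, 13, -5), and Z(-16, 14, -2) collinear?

Yes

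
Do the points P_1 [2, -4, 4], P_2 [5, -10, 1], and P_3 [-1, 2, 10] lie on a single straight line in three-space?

P_1P_2 = (3, -6, -3), P_1P_3 = (-3, 6, 6).
P_1P_2 × P_1P_3 = (-18, -9, 0).
The cross product is nonzero, so the points do not lie on one line.

No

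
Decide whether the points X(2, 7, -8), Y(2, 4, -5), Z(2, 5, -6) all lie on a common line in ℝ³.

XY = (0, -3, 3), XZ = (0, -2, 2).
Each component of XZ is 2/3 times the corresponding component of XY, so XZ = 2/3·XY and the points are collinear.

Yes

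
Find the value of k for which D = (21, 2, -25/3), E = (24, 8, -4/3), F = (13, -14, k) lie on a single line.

Collinearity requires DE × DF = 0; each component is linear in k.
The x-component gives (6)k + (162) = 0, so k = -27.
The remaining components then also vanish.

-27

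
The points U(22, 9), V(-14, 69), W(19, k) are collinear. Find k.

The three points are collinear iff det[UV; UW] = 0.
This determinant is linear in k: (-36)k + (504) = 0, so k = 14.

14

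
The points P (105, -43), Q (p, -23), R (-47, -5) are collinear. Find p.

25

Collinearity: (Q − P) must be parallel to (R − P) = (-152, 38).
Cross-multiplying the components: (p − 105)·(38) = (20)·(-152).
Solving gives p = 25.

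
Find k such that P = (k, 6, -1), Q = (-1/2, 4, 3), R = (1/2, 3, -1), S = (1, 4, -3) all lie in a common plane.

1/2

The points are coplanar iff PQ · (PR × PS) = 0.
Expanding, this is linear in k: (-6)k + (3) = 0.
So k = 1/2.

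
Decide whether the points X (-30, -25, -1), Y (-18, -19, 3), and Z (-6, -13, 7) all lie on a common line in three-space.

Yes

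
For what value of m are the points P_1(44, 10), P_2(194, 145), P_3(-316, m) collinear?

The three points are collinear iff det[P_1P_2; P_1P_3] = 0.
This determinant is linear in m: (150)m + (47100) = 0, so m = -314.

-314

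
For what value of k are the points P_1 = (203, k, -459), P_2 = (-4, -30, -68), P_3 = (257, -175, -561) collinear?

Collinearity requires P_1P_2 × P_1P_3 = 0; each component is linear in k.
The x-component gives (493)k + (71485) = 0, so k = -145.
The remaining components then also vanish.

-145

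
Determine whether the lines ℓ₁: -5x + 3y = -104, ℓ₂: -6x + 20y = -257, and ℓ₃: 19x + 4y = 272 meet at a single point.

No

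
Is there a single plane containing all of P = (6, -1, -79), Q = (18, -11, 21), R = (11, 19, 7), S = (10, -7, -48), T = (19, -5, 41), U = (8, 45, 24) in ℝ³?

The plane through P, Q, R has normal n = PQ × PR = (-2860, -532, 290) and equation n·X = -39538.
Checking the remaining points: n·S = -38796, n·T = -39790, n·U = -39860.
Since n·S = -38796 ≠ -39538, S is off the plane and the points are not all coplanar.

No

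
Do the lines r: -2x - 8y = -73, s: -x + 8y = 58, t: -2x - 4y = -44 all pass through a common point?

Intersecting r and s: solving the 2×2 system gives (x, y) = (5, 63/8).
Substitute into t: (-2)(5) + (-4)(63/8) = -83/2.
But t requires -44 ≠ -83/2, so the three lines have no common point.

No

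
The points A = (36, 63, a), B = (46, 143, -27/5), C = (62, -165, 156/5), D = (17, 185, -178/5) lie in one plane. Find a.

The points are coplanar iff AB · (AC × AD) = 0.
Expanding, this is linear in a: (8260)a + (75992) = 0.
So a = -46/5.

-46/5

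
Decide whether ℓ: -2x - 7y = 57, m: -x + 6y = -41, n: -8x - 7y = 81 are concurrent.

No

The three lines meet at one point iff the augmented coefficient matrix [aᵢ bᵢ cᵢ] has rank < 3, i.e. its determinant vanishes.
Here the determinant is -126.
Nonzero, so no common point exists.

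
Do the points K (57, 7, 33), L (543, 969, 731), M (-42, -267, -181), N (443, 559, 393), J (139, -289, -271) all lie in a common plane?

No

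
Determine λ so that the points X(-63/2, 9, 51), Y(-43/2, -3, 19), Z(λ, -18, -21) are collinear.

Direction XY = (10, -12, -32). From the y-coordinate of Z, the parameter along the line is τ = (-18 − 9)/(-12) = 9/4.
Then λ = (-63/2) + 9/4·(10) = -9.

-9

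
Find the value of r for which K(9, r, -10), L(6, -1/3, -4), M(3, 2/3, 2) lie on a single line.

Direction LM = (-3, 1, 6). From the x-coordinate of K, the parameter along the line is τ = (9 − 6)/(-3) = -1.
Then r = (-1/3) + (-1)·(1) = -4/3.

-4/3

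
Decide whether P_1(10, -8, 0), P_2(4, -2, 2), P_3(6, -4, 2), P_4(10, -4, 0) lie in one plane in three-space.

No

With P_1 as base: P_1P_2 = (-6, 6, 2), P_1P_3 = (-4, 4, 2), P_1P_4 = (0, 4, 0).
P_1P_3 × P_1P_4 = (-8, 0, -16).
P_1P_2 · (P_1P_3 × P_1P_4) = 16.
Since 16 ≠ 0, the four points are not coplanar.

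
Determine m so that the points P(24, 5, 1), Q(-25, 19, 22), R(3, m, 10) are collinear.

11

Collinearity requires PQ × PR = 0; each component is linear in m.
The x-component gives (-21)m + (231) = 0, so m = 11.
The remaining components then also vanish.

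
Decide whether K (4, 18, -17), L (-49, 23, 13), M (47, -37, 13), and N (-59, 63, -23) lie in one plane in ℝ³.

Yes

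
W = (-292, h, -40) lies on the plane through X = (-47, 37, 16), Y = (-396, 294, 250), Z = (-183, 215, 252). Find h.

Coplanarity requires XY · (XZ × XW) = 0.
XY = (-349, 257, 234), XZ = (-136, 178, 236); the triple product is linear in h with coefficient 50540 and constant term -5003460.
Setting it to zero: h = 99.

99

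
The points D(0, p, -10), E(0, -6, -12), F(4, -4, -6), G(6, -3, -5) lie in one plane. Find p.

The points are coplanar iff DE · (DF × DG) = 0.
Expanding, this is linear in p: (-8)p + (-48) = 0.
So p = -6.

-6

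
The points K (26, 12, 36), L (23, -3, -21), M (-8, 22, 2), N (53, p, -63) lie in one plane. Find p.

Coplanarity ⇔ det[KL; KM; KN] = 0.
Expanding, this is linear in p: (1836)p + (60588) = 0.
So p = -33.

-33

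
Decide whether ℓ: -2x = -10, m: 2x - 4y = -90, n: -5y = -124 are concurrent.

Intersecting ℓ and m: solving the 2×2 system gives (x, y) = (5, 25).
Substitute into n: (0)(5) + (-5)(25) = -125.
But n requires -124 ≠ -125, so the three lines have no common point.

No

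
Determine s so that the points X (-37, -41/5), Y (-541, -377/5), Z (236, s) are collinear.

141/5

The three points are collinear iff det[XY; XZ] = 0.
This determinant is linear in s: (-504)s + (71064/5) = 0, so s = 141/5.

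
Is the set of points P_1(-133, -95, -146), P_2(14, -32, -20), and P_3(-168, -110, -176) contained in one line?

Yes

P_1P_2 = (147, 63, 126), P_1P_3 = (-35, -15, -30).
P_1P_2 × P_1P_3 = (0, 0, 0).
The cross product vanishes, so the three points are collinear.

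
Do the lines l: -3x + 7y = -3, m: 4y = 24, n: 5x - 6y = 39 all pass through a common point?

Intersecting l and m: solving the 2×2 system gives (x, y) = (15, 6).
Substitute into n: (5)(15) + (-6)(6) = 39.
This equals 39, so (15, 6) lies on all three lines and they are concurrent.

Yes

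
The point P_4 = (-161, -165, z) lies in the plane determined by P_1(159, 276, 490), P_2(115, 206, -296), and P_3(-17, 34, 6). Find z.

Coplanarity requires P_1P_2 · (P_1P_3 × P_1P_4) = 0.
P_1P_2 = (-44, -70, -786), P_1P_3 = (-176, -242, -484); the triple product is linear in z with coefficient -1672 and constant term -769120.
Setting it to zero: z = -460.

-460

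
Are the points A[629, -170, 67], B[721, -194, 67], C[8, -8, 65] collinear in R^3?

AB = (92, -24, 0), AC = (-621, 162, -2).
AB × AC = (48, 184, 0).
The cross product is nonzero, so the points do not lie on one line.

No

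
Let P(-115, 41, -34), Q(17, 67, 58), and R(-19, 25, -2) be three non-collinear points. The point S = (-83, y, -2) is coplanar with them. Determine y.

A normal to the plane is n = PQ × PR = (2304, 4608, -4608).
S lies in the plane iff n · PS = 0.
This gives (4608)y + (-262656) = 0, so y = 57.

57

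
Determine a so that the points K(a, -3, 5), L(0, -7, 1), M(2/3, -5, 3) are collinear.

4/3

Direction LM = (2/3, 2, 2). From the y-coordinate of K, the parameter along the line is τ = (-3 − (-7))/2 = 2.
Then a = 0 + 2·(2/3) = 4/3.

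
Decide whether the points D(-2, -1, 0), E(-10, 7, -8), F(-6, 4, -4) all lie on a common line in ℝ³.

No

DE = (-8, 8, -8), DF = (-4, 5, -4).
Comparing components 2 and 3: (8)(-4) − (-8)(5) = 8 ≠ 0, so DE and DF are not parallel and the points are not collinear.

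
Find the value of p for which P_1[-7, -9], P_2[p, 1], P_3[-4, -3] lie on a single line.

-2

The three points are collinear iff det[P_1P_2; P_1P_3] = 0.
This determinant is linear in p: (6)p + (12) = 0, so p = -2.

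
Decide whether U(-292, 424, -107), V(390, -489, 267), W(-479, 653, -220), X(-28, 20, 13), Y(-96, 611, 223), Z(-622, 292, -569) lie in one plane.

The plane through U, V, W has normal n = UV × UW = (17523, 7128, -14553) and equation n·P = -537273.
Checking the remaining points: n·X = -537273, n·Y = -572319, n·Z = -537273.
Since n·Y = -572319 ≠ -537273, Y is off the plane and the points are not all coplanar.

No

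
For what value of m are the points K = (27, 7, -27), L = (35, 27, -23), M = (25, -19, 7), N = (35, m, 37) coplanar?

Normal to plane KLM: n = (784, -280, -168); plane equation n·P = 23744.
Requiring n·N = 23744: (-280)m + (21224) = 23744.
So m = -9.

-9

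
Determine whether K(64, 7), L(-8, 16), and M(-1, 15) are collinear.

KL = (-72, 9), KM = (-65, 8).
If collinear, KM would be a scalar multiple of KL. But (-72)·(8) ≠ (9)·(-65) (difference 9), so they are not parallel; the points are not collinear.

No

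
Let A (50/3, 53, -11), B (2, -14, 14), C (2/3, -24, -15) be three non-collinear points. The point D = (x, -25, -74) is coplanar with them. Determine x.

Coplanarity requires AB · (AC × AD) = 0.
AB = (-44/3, -67, 25), AC = (-16, -77, -4); the triple product is linear in x with coefficient 2193 and constant term -4386.
Setting it to zero: x = 2.

2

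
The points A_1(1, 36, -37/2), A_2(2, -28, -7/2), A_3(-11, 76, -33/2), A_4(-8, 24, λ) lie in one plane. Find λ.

-13/2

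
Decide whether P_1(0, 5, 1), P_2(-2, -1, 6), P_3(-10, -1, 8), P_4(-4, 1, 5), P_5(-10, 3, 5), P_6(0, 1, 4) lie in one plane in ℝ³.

The plane through P_1, P_2, P_3 has normal n = P_1P_2 × P_1P_3 = (-12, -36, -48) and equation n·P = -228.
Checking the remaining points: n·P_4 = -228, n·P_5 = -228, n·P_6 = -228.
All equal -228, so all 6 points lie in one plane.

Yes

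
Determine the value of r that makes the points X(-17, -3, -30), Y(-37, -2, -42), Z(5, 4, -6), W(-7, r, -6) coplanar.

10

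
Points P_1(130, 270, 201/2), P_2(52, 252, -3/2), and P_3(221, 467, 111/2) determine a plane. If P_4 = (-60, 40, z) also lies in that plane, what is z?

51/2

The plane through P_1, P_2, P_3 has equation 20904x − 12792y − 13728z = -2115984.
Substituting P_4: (-13728)z + (-1765920) = -2115984, so z = 51/2.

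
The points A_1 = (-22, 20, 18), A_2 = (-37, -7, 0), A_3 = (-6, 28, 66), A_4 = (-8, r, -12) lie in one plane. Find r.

Normal to plane A_1A_2A_3: n = (-1152, 432, 312); plane equation n·P = 39600.
Requiring n·A_4 = 39600: (432)r + (5472) = 39600.
So r = 79.

79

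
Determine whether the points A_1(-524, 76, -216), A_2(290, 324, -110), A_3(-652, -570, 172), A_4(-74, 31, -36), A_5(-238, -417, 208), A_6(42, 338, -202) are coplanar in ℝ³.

Yes

The plane through A_1, A_2, A_3 has normal n = A_1A_2 × A_1A_3 = (164700, -329400, -494100) and equation n·P = -4611600.
Checking the remaining points: n·A_4 = -4611600, n·A_5 = -4611600, n·A_6 = -4611600.
All equal -4611600, so all 6 points lie in one plane.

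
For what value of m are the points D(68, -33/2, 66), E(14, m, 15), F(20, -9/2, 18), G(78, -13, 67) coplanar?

-5

Normal to plane DFG: n = (180, -432, -288); plane equation n·P = 360.
Requiring n·E = 360: (-432)m + (-1800) = 360.
So m = -5.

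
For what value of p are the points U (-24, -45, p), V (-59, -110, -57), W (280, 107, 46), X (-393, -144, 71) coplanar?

8

Coplanarity ⇔ det[UV; UW; UX] = 0.
Expanding, this is linear in p: (-60952)p + (487616) = 0.
So p = 8.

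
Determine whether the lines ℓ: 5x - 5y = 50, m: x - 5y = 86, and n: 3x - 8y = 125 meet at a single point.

Yes

Lines aᵢx + bᵢy = cᵢ with pairwise distinct directions are concurrent exactly when det[aᵢ bᵢ cᵢ] = 0.
Here the determinant is 0.
It vanishes, so the lines are concurrent at (-9, -19).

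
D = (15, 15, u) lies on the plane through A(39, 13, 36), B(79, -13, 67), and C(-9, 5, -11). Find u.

14

Coplanarity requires AB · (AC × AD) = 0.
AB = (40, -26, 31), AC = (-48, -8, -47); the triple product is linear in u with coefficient -1568 and constant term 21952.
Setting it to zero: u = 14.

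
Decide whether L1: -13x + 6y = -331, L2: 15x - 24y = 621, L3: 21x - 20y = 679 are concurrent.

Yes

The three lines meet at one point iff the augmented coefficient matrix [aᵢ bᵢ cᵢ] has rank < 3, i.e. its determinant vanishes.
Here the determinant is 0.
It vanishes, so the lines are concurrent at (19, -14).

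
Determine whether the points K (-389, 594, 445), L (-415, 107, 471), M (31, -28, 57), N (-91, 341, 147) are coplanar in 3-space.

No

A normal to the plane through K, L, M is n = KL × KM = (205128, 832, 220712).
The plane has equation n·P = 18916256. For N: n·N = 14061728.
14061728 ≠ 18916256, so N is off the plane.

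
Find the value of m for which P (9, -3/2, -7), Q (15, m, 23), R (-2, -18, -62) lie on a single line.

15/2

Direction PR = (-11, -33/2, -55). From the x-coordinate of Q, the parameter along the line is τ = (15 − 9)/(-11) = -6/11.
Then m = (-3/2) + (-6/11)·(-33/2) = 15/2.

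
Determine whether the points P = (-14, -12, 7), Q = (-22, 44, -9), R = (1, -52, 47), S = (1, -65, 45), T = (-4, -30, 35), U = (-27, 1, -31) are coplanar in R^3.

Yes

The plane through P, Q, R has normal n = PQ × PR = (1600, 80, -520) and equation n·X = -27000.
Checking the remaining points: n·S = -27000, n·T = -27000, n·U = -27000.
All equal -27000, so all 6 points lie in one plane.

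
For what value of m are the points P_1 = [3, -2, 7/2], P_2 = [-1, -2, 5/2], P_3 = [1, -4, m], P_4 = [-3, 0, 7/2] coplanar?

3/2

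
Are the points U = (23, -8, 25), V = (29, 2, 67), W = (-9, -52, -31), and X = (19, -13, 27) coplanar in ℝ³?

Yes

The four points are coplanar iff the 3×3 determinant with rows UV, UW, UX is zero.
Rows: (6, 10, 42), (-32, -44, -56), (-4, -5, 2).
Expanding along the first row: (6)(-368) − (10)(-288) + (42)(-16) = 0.
Zero determinant ⇒ coplanar.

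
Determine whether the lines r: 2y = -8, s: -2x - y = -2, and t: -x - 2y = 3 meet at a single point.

Lines aᵢx + bᵢy = cᵢ with pairwise distinct directions are concurrent exactly when det[aᵢ bᵢ cᵢ] = 0.
Here the determinant is -8.
Nonzero, so no common point exists.

No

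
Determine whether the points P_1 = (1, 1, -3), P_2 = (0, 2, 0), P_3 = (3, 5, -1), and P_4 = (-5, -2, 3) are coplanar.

Yes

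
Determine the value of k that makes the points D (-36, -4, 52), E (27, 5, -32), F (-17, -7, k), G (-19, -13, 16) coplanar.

Coplanarity ⇔ det[DE; DF; DG] = 0.
Expanding, this is linear in k: (720)k + (-14400) = 0.
So k = 20.

20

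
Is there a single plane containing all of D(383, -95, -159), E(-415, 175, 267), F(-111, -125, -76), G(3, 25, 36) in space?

Yes

With D as base: DE = (-798, 270, 426), DF = (-494, -30, 83), DG = (-380, 120, 195).
DF × DG = (-15810, 64790, -70680).
DE · (DF × DG) = 0.
The scalar triple product vanishes, so the four points are coplanar.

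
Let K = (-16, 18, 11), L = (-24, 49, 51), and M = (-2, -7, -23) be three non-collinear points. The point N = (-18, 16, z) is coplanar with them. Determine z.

9

Coplanarity requires KL · (KM × KN) = 0.
KL = (-8, 31, 40), KM = (14, -25, -34); the triple product is linear in z with coefficient -234 and constant term 2106.
Setting it to zero: z = 9.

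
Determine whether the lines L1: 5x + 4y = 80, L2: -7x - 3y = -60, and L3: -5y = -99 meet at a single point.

No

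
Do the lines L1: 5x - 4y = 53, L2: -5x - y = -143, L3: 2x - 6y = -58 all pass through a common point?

The three lines meet at one point iff the augmented coefficient matrix [aᵢ bᵢ cᵢ] has rank < 3, i.e. its determinant vanishes.
Here the determinant is 0.
It vanishes, so the lines are concurrent at (25, 18).

Yes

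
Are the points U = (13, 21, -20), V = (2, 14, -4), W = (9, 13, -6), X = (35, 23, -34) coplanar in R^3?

The four points are coplanar iff the 3×3 determinant with rows UV, UW, UX is zero.
Rows: (-11, -7, 16), (-4, -8, 14), (22, 2, -14).
Expanding along the first row: (-11)(84) − (-7)(-252) + (16)(168) = 0.
Zero determinant ⇒ coplanar.

Yes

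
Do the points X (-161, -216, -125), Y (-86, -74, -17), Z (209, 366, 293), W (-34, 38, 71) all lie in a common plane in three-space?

A normal to the plane through X, Y, Z is n = XY × XZ = (-3500, 8610, -8890).
The plane has equation n·P = -185010. For W: n·W = -185010.
Equal, so W lies in the plane and all four are coplanar.

Yes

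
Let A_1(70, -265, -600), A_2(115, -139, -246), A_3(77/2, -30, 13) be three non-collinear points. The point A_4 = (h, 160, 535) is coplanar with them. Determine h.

Coplanarity requires A_1A_2 · (A_1A_3 × A_1A_4) = 0.
A_1A_2 = (45, 126, 354), A_1A_3 = (-63/2, 235, 613); the triple product is linear in h with coefficient -5952 and constant term 461280.
Setting it to zero: h = 155/2.

155/2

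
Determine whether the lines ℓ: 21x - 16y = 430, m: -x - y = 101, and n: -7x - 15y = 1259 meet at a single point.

No

Intersecting ℓ and m: solving the 2×2 system gives (x, y) = (-1186/37, -2551/37).
Substitute into n: (-7)(-1186/37) + (-15)(-2551/37) = 46567/37.
But n requires 1259 ≠ 46567/37, so the three lines have no common point.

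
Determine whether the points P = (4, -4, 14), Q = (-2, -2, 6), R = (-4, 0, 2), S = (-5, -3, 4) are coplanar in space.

Yes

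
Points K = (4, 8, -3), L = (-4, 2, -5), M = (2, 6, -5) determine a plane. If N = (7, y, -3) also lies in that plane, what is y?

A normal to the plane is n = KL × KM = (8, -12, 4).
N lies in the plane iff n · KN = 0.
This gives (-12)y + (120) = 0, so y = 10.

10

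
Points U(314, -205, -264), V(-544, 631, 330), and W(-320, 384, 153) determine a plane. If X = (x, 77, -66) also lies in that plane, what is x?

The plane through U, V, W has equation −1254x − 18810y + 24662z = -3048474.
Substituting X: (-1254)x + (-3076062) = -3048474, so x = -22.

-22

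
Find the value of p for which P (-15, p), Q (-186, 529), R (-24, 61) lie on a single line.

The three points are collinear iff det[PQ; PR] = 0.
This determinant is linear in p: (162)p + (-5670) = 0, so p = 35.

35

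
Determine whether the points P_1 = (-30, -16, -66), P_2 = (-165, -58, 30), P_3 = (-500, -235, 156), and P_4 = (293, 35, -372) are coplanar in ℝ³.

Yes

With P_1 as base: P_1P_2 = (-135, -42, 96), P_1P_3 = (-470, -219, 222), P_1P_4 = (323, 51, -306).
P_1P_3 × P_1P_4 = (55692, -72114, 46767).
P_1P_2 · (P_1P_3 × P_1P_4) = 0.
The scalar triple product vanishes, so the four points are coplanar.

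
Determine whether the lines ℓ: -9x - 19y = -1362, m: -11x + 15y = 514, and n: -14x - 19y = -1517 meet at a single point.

Intersecting ℓ and m: solving the 2×2 system gives (x, y) = (31, 57).
Substitute into n: (-14)(31) + (-19)(57) = -1517.
This equals -1517, so (31, 57) lies on all three lines and they are concurrent.

Yes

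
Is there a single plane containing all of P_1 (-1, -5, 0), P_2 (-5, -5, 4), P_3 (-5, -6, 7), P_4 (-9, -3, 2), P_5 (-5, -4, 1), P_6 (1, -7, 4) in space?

The plane through P_1, P_2, P_3 has normal n = P_1P_2 × P_1P_3 = (4, 12, 4) and equation n·P = -64.
Checking the remaining points: n·P_4 = -64, n·P_5 = -64, n·P_6 = -64.
All equal -64, so all 6 points lie in one plane.

Yes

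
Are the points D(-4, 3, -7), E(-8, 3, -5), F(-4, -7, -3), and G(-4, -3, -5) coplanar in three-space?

No

The four points are coplanar iff the 3×3 determinant with rows DE, DF, DG is zero.
Rows: (-4, 0, 2), (0, -10, 4), (0, -6, 2).
Expanding along the first row: (-4)(4) − (0)(0) + (2)(0) = -16.
Nonzero ⇒ not coplanar.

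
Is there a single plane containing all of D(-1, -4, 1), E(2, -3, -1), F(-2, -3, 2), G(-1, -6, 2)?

No

A normal to the plane through D, E, F is n = DE × DF = (3, -1, 4).
The plane has equation n·P = 5. For G: n·G = 11.
11 ≠ 5, so G is off the plane.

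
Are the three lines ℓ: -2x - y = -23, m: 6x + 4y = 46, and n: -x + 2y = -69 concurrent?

Yes

Lines aᵢx + bᵢy = cᵢ with pairwise distinct directions are concurrent exactly when det[aᵢ bᵢ cᵢ] = 0.
Here the determinant is 0.
It vanishes, so the lines are concurrent at (23, -23).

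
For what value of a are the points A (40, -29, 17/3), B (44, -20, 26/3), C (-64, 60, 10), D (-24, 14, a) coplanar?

16/3

Coplanarity ⇔ det[AB; AC; AD] = 0.
Expanding, this is linear in a: (1292)a + (-20672/3) = 0.
So a = 16/3.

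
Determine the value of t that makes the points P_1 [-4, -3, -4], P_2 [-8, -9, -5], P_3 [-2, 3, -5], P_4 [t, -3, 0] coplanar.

0

Normal to plane P_1P_2P_3: n = (12, -6, -12); plane equation n·P = 18.
Requiring n·P_4 = 18: (12)t + (18) = 18.
So t = 0.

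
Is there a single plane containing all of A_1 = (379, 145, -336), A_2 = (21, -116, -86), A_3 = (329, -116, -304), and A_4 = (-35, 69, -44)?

A normal to the plane through A_1, A_2, A_3 is n = A_1A_2 × A_1A_3 = (56898, -1044, 80388).
The plane has equation n·P = -5597406. For A_4: n·A_4 = -5600538.
-5600538 ≠ -5597406, so A_4 is off the plane.

No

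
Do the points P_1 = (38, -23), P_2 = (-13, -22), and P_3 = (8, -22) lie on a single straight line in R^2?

No

P_1P_2 = (-51, 1), P_1P_3 = (-30, 1).
Twice the signed area of △P_1P_2P_3 is (-51)(1) − (1)(-30) = -21.
The area is nonzero, so the three points are not collinear.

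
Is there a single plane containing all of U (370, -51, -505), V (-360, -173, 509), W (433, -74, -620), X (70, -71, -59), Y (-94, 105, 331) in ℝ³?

The plane through U, V, W has normal n = UV × UW = (37352, -20068, 24476) and equation n·P = 2483328.
Checking the remaining points: n·X = 2595384, n·Y = 2483328.
Since n·X = 2595384 ≠ 2483328, X is off the plane and the points are not all coplanar.

No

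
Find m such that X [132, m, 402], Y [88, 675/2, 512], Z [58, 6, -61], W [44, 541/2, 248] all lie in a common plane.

Coplanarity ⇔ det[XY; XZ; XW] = 0.
Expanding, this is linear in m: (-17292)m + (2291190) = 0.
So m = 265/2.

265/2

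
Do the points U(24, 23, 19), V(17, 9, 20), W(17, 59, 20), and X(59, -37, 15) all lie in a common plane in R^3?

No

A normal to the plane through U, V, W is n = UV × UW = (-50, 0, -350).
The plane has equation n·P = -7850. For X: n·X = -8200.
-8200 ≠ -7850, so X is off the plane.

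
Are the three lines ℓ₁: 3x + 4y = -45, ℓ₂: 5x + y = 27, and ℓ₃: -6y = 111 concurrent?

The three lines meet at one point iff the augmented coefficient matrix [aᵢ bᵢ cᵢ] has rank < 3, i.e. its determinant vanishes.
Here the determinant is -51.
Nonzero, so no common point exists.

No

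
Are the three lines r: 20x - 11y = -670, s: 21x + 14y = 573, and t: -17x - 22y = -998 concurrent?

No

Intersecting r and s: solving the 2×2 system gives (x, y) = (-3077/511, 25530/511).
Substitute into t: (-17)(-3077/511) + (-22)(25530/511) = -509351/511.
But t requires -998 ≠ -509351/511, so the three lines have no common point.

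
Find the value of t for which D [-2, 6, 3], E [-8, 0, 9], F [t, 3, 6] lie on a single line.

-5

Direction DE = (-6, -6, 6). From the y-coordinate of F, the parameter along the line is τ = (3 − 6)/(-6) = 1/2.
Then t = (-2) + 1/2·(-6) = -5.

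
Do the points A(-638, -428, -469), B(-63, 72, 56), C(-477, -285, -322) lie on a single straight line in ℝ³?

AB = (575, 500, 525), AC = (161, 143, 147).
Comparing components 2 and 3: (500)(147) − (525)(143) = -1575 ≠ 0, so AB and AC are not parallel and the points are not collinear.

No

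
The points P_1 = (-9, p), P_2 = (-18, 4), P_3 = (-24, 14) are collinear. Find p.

-11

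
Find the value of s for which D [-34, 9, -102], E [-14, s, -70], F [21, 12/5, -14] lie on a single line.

Collinearity requires DE × DF = 0; each component is linear in s.
The x-component gives (88)s + (-2904/5) = 0, so s = 33/5.
The remaining components then also vanish.

33/5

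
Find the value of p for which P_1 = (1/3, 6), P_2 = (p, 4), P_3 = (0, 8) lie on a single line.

The three points are collinear iff det[P_1P_2; P_1P_3] = 0.
This determinant is linear in p: (2)p + (-4/3) = 0, so p = 2/3.

2/3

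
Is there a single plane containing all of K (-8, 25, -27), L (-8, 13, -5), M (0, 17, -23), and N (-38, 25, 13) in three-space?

Yes

A normal to the plane through K, L, M is n = KL × KM = (128, 176, 96).
The plane has equation n·P = 784. For N: n·N = 784.
Equal, so N lies in the plane and all four are coplanar.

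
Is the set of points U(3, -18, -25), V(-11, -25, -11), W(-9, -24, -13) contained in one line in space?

UV = (-14, -7, 14), UW = (-12, -6, 12).
UV × UW = (0, 0, 0).
The cross product vanishes, so the three points are collinear.

Yes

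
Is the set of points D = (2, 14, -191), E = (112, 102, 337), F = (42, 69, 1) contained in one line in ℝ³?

No

DE = (110, 88, 528), DF = (40, 55, 192).
Comparing components 2 and 3: (88)(192) − (528)(55) = -12144 ≠ 0, so DE and DF are not parallel and the points are not collinear.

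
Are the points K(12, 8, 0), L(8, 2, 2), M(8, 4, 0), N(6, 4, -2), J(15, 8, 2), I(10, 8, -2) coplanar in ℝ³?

No

The plane through K, L, M has normal n = KL × KM = (8, -8, -8) and equation n·P = 32.
Checking the remaining points: n·N = 32, n·J = 40, n·I = 32.
Since n·J = 40 ≠ 32, J is off the plane and the points are not all coplanar.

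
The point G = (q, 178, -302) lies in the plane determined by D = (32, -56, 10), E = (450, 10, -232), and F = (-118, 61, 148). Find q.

Coplanarity requires DE · (DF × DG) = 0.
DE = (418, 66, -242), DF = (-150, 117, 138); the triple product is linear in q with coefficient 37422 and constant term -24548832.
Setting it to zero: q = 656.

656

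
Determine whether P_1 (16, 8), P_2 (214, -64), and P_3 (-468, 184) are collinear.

Yes

P_1P_2 = (198, -72), P_1P_3 = (-484, 176).
det[P_1P_2; P_1P_3] = (198)(176) − (-72)(-484) = 0.
The determinant is zero, so the points are collinear.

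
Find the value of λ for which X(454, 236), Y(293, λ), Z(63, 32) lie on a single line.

The three points are collinear iff det[XY; XZ] = 0.
This determinant is linear in λ: (391)λ + (-59432) = 0, so λ = 152.

152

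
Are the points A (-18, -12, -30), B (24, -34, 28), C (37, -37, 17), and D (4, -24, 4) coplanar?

Yes

A normal to the plane through A, B, C is n = AB × AC = (416, 1216, 160).
The plane has equation n·P = -26880. For D: n·D = -26880.
Equal, so D lies in the plane and all four are coplanar.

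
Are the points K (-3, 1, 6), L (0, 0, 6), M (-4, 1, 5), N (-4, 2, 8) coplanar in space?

Yes

The four points are coplanar iff the 3×3 determinant with rows KL, KM, KN is zero.
Rows: (3, -1, 0), (-1, 0, -1), (-1, 1, 2).
Expanding along the first row: (3)(1) − (-1)(-3) + (0)(-1) = 0.
Zero determinant ⇒ coplanar.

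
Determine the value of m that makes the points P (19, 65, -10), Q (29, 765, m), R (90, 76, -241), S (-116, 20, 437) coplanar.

-268

Coplanarity ⇔ det[PQ; PR; PS] = 0.
Expanding, this is linear in m: (-1710)m + (-458280) = 0.
So m = -268.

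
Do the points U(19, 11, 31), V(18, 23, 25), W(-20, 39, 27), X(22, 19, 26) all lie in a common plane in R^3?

Yes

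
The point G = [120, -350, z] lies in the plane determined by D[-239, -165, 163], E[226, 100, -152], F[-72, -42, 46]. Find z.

-26

A normal to the plane is n = DE × DF = (7740, 1800, 12940).
G lies in the plane iff n · DG = 0.
This gives (12940)z + (336440) = 0, so z = -26.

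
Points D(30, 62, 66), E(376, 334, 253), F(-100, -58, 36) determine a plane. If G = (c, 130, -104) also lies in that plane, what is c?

23

A normal to the plane is n = DE × DF = (14280, -13930, -6160).
G lies in the plane iff n · DG = 0.
This gives (14280)c + (-328440) = 0, so c = 23.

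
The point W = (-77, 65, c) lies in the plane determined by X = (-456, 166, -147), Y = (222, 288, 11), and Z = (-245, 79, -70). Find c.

The plane through X, Y, Z has equation 23140x − 18868y − 84728z = -1228912.
Substituting W: (-84728)c + (-3008200) = -1228912, so c = -21.

-21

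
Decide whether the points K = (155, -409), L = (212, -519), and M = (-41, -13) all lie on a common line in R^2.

No

KL = (57, -110), KM = (-196, 396).
det[KL; KM] = (57)(396) − (-110)(-196) = 1012.
The determinant is nonzero, so they are not collinear.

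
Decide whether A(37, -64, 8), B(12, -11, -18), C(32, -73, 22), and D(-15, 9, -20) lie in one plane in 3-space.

With A as base: AB = (-25, 53, -26), AC = (-5, -9, 14), AD = (-52, 73, -28).
AC × AD = (-770, -868, -833).
AB · (AC × AD) = -5096.
Since -5096 ≠ 0, the four points are not coplanar.

No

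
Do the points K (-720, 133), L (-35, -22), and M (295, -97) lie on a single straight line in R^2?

No

KL = (685, -155), KM = (1015, -230).
det[KL; KM] = (685)(-230) − (-155)(1015) = -225.
The determinant is nonzero, so they are not collinear.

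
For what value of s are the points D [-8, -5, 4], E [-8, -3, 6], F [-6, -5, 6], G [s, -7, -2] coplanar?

-12

Coplanarity ⇔ det[DE; DF; DG] = 0.
Expanding, this is linear in s: (4)s + (48) = 0.
So s = -12.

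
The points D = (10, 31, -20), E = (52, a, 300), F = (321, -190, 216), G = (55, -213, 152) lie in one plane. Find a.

The points are coplanar iff DE · (DF × DG) = 0.
Expanding, this is linear in a: (-42872)a + (-18949424) = 0.
So a = -442.

-442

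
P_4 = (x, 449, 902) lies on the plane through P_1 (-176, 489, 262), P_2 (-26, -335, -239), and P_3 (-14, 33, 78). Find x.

394

A normal to the plane is n = P_1P_2 × P_1P_3 = (-76840, -53562, 65088).
P_4 lies in the plane iff n · P_1P_4 = 0.
This gives (-76840)x + (30274960) = 0, so x = 394.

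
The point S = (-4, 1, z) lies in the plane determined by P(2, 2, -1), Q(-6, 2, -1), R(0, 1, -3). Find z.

-3

A normal to the plane is n = PQ × PR = (0, -16, 8).
S lies in the plane iff n · PS = 0.
This gives (8)z + (24) = 0, so z = -3.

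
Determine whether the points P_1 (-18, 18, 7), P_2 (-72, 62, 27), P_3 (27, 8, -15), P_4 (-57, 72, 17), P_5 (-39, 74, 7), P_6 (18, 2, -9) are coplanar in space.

The plane through P_1, P_2, P_3 has normal n = P_1P_2 × P_1P_3 = (-768, -288, -1440) and equation n·P = -1440.
Checking the remaining points: n·P_4 = -1440, n·P_5 = -1440, n·P_6 = -1440.
All equal -1440, so all 6 points lie in one plane.

Yes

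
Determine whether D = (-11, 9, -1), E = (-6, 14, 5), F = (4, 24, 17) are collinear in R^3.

DE = (5, 5, 6), DF = (15, 15, 18).
DE × DF = (0, 0, 0).
The cross product vanishes, so the three points are collinear.

Yes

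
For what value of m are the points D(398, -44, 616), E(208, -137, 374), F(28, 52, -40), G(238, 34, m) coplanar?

308

Normal to plane DEF: n = (84240, -35100, -52650); plane equation n·P = 2639520.
Requiring n·G = 2639520: (-52650)m + (18855720) = 2639520.
So m = 308.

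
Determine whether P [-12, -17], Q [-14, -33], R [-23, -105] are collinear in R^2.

PQ = (-2, -16), PR = (-11, -88).
Checking proportionality: PR = 11/2·PQ, so the vectors are parallel and the points are collinear.

Yes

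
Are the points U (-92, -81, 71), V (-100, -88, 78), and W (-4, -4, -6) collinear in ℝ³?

UV = (-8, -7, 7), UW = (88, 77, -77).
Each component of UW is -11 times the corresponding component of UV, so UW = -11·UV and the points are collinear.

Yes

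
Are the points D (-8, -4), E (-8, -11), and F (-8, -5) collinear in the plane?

Yes

DE = (0, -7), DF = (0, -1).
det[DE; DF] = (0)(-1) − (-7)(0) = 0.
The determinant is zero, so the points are collinear.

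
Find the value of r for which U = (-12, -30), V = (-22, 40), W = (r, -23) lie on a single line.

-13

The three points are collinear iff det[UV; UW] = 0.
This determinant is linear in r: (-70)r + (-910) = 0, so r = -13.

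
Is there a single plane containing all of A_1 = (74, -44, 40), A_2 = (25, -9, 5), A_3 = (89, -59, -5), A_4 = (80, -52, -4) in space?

A normal to the plane through A_1, A_2, A_3 is n = A_1A_2 × A_1A_3 = (-2100, -2730, 210).
The plane has equation n·P = -26880. For A_4: n·A_4 = -26880.
Equal, so A_4 lies in the plane and all four are coplanar.

Yes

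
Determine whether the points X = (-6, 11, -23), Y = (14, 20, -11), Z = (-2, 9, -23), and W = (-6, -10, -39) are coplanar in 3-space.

No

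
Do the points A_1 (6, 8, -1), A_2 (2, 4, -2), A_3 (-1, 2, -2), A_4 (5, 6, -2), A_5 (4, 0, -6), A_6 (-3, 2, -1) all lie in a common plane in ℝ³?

Yes

The plane through A_1, A_2, A_3 has normal n = A_1A_2 × A_1A_3 = (-2, 3, -4) and equation n·P = 16.
Checking the remaining points: n·A_4 = 16, n·A_5 = 16, n·A_6 = 16.
All equal 16, so all 6 points lie in one plane.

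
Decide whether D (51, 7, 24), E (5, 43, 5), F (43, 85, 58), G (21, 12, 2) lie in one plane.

With D as base: DE = (-46, 36, -19), DF = (-8, 78, 34), DG = (-30, 5, -22).
DF × DG = (-1886, -1196, 2300).
DE · (DF × DG) = 0.
The scalar triple product vanishes, so the four points are coplanar.

Yes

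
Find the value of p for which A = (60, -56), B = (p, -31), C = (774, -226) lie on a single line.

The three points are collinear iff det[AB; AC] = 0.
This determinant is linear in p: (-170)p + (-7650) = 0, so p = -45.

-45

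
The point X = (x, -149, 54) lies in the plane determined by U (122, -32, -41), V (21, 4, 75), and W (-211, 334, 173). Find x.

The plane through U, V, W has equation −34752x − 17014y − 24978z = -2671198.
Substituting X: (-34752)x + (1186274) = -2671198, so x = 111.

111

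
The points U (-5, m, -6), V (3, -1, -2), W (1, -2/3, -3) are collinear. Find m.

1/3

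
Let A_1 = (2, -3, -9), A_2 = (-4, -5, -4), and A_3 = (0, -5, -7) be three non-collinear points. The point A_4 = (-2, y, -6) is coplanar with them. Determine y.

-3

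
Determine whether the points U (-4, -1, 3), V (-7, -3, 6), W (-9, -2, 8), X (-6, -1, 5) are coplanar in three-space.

The four points are coplanar iff the 3×3 determinant with rows UV, UW, UX is zero.
Rows: (-3, -2, 3), (-5, -1, 5), (-2, 0, 2).
Expanding along the first row: (-3)(-2) − (-2)(0) + (3)(-2) = 0.
Zero determinant ⇒ coplanar.

Yes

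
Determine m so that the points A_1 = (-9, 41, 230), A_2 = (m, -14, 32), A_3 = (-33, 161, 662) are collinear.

2

Direction A_1A_3 = (-24, 120, 432). From the y-coordinate of A_2, the parameter along the line is τ = (-14 − 41)/120 = -11/24.
Then m = (-9) + (-11/24)·(-24) = 2.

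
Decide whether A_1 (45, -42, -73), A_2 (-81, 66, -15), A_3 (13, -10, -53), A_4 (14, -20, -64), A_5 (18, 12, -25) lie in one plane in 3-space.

The plane through A_1, A_2, A_3 has normal n = A_1A_2 × A_1A_3 = (304, 664, -576) and equation n·P = 27840.
Checking the remaining points: n·A_4 = 27840, n·A_5 = 27840.
All equal 27840, so all 5 points lie in one plane.

Yes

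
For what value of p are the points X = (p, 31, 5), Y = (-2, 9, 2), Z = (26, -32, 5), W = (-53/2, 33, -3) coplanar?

Coplanarity ⇔ det[XY; XZ; XW] = 0.
Expanding, this is linear in p: (-133)p + (-1463/2) = 0.
So p = -11/2.

-11/2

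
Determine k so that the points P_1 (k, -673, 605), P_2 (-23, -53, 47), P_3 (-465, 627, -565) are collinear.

380

Direction P_2P_3 = (-442, 680, -612). From the y-coordinate of P_1, the parameter along the line is τ = (-673 − (-53))/680 = -31/34.
Then k = (-23) + (-31/34)·(-442) = 380.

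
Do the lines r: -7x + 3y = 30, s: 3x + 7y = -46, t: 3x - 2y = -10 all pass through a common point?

Yes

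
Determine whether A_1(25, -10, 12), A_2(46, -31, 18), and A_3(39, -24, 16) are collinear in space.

Yes

A_1A_2 = (21, -21, 6), A_1A_3 = (14, -14, 4).
Each component of A_1A_3 is 2/3 times the corresponding component of A_1A_2, so A_1A_3 = 2/3·A_1A_2 and the points are collinear.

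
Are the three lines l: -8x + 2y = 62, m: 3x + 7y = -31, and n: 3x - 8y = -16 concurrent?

Yes

Intersecting l and m: solving the 2×2 system gives (x, y) = (-8, -1).
Substitute into n: (3)(-8) + (-8)(-1) = -16.
This equals -16, so (-8, -1) lies on all three lines and they are concurrent.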